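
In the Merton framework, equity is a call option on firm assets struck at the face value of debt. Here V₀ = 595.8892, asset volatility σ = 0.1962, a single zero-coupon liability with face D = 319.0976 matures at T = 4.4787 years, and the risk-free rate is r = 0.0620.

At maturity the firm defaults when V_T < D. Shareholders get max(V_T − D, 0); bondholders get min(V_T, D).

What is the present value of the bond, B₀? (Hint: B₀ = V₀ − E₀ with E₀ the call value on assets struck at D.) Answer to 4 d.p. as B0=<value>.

B0=240.9118

d₁ = [ln(V₀/D) + (r + σ²/2)T] / (σ√T)
   = [ln(595.8892/319.0976) + (0.0620 + 0.5·0.1962²)·4.4787] / (0.1962·√4.4787)
   = [0.624558 + 0.363882] / 0.415217 = 2.380538
d₂ = d₁ − σ√T = 2.380538 − 0.415217 = 1.965321
N(d₁) = 0.991356,  N(d₂) = 0.975311,  e^(−rT) = 0.757540
E₀ = V₀·N(d₁) − D·e^(−rT)·N(d₂)
   = 595.8892·0.991356 − 319.0976·0.757540·0.975311 = 354.977373
B₀ = V₀ − E₀ = 595.8892 − 354.977373 = 240.911827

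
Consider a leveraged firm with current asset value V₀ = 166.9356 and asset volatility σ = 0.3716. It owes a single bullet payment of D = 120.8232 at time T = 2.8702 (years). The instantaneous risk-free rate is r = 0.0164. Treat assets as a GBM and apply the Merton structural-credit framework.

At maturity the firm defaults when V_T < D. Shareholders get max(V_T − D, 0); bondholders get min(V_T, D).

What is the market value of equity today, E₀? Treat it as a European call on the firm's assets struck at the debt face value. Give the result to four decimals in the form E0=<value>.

d₁ = [ln(V₀/D) + (r + σ²/2)T] / (σ√T)
   = [ln(166.9356/120.8232) + (0.0164 + 0.5·0.3716²)·2.8702] / (0.3716·√2.8702)
   = [0.323280 + 0.245239] / 0.629552 = 0.903053
d₂ = d₁ − σ√T = 0.903053 − 0.629552 = 0.273501
N(d₁) = 0.816751,  N(d₂) = 0.607766,  e^(−rT) = 0.954019
E₀ = V₀·N(d₁) − D·e^(−rT)·N(d₂)
   = 166.9356·0.816751 − 120.8232·0.954019·0.607766 = 66.289082

E0=66.2891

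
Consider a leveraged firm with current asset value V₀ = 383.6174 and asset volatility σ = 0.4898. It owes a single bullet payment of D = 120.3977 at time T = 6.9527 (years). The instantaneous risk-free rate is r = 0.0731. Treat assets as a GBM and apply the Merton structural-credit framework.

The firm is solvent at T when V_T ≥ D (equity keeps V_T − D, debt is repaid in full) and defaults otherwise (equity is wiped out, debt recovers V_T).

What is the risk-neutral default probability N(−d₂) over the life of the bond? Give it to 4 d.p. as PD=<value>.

PD=0.2594

d₁ = [ln(V₀/D) + (r + σ²/2)T] / (σ√T)
   = [ln(383.6174/120.3977) + (0.0731 + 0.5·0.4898²)·6.9527] / (0.4898·√6.9527)
   = [1.158845 + 1.342233] / 1.291503 = 1.936563
d₂ = d₁ − σ√T = 1.936563 − 1.291503 = 0.645060
risk-neutral PD = N(−d₂) = N(-0.645060) = 0.259444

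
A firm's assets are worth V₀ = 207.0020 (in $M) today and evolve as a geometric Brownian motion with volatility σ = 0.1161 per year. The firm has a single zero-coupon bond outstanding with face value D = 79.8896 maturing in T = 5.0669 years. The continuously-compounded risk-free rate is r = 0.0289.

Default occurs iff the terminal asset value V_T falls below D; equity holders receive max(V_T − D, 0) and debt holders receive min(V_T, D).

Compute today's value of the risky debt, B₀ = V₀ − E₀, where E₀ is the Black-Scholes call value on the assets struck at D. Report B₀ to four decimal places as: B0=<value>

d₁ = [ln(V₀/D) + (r + σ²/2)T] / (σ√T)
   = [ln(207.0020/79.8896) + (0.0289 + 0.5·0.1161²)·5.0669] / (0.1161·√5.0669)
   = [0.952083 + 0.180582] / 0.261338 = 4.334092
d₂ = d₁ − σ√T = 4.334092 − 0.261338 = 4.072754
N(d₁) = 0.999993,  N(d₂) = 0.999977,  e^(−rT) = 0.863783
E₀ = V₀·N(d₁) − D·e^(−rT)·N(d₂)
   = 207.0020·0.999993 − 79.8896·0.863783·0.999977 = 137.994790
B₀ = V₀ − E₀ = 207.0020 − 137.994790 = 69.007210

B0=69.0072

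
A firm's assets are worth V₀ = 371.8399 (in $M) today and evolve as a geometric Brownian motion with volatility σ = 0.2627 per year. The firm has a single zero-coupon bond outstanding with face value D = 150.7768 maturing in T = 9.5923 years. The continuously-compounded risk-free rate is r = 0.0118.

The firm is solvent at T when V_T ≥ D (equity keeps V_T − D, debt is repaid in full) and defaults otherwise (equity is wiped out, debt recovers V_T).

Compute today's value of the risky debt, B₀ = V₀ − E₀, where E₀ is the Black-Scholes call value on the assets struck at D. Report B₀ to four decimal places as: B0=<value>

d₁ = [ln(V₀/D) + (r + σ²/2)T] / (σ√T)
   = [ln(371.8399/150.7768) + (0.0118 + 0.5·0.2627²)·9.5923] / (0.2627·√9.5923)
   = [0.902663 + 0.444178] / 0.813620 = 1.655369
d₂ = d₁ − σ√T = 1.655369 − 0.813620 = 0.841749
N(d₁) = 0.951075,  N(d₂) = 0.800036,  e^(−rT) = 0.892982
E₀ = V₀·N(d₁) − D·e^(−rT)·N(d₂)
   = 371.8399·0.951075 − 150.7768·0.892982·0.800036 = 245.930123
B₀ = V₀ − E₀ = 371.8399 − 245.930123 = 125.909777

B0=125.9098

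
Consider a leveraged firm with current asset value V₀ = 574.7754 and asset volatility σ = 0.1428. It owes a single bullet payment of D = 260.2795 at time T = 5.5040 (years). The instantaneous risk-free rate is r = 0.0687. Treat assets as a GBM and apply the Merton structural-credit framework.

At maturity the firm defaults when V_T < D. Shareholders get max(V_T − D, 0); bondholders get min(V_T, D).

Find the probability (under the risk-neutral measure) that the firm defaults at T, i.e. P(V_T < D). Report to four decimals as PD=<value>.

PD=0.0004

d₁ = [ln(V₀/D) + (r + σ²/2)T] / (σ√T)
   = [ln(574.7754/260.2795) + (0.0687 + 0.5·0.1428²)·5.5040] / (0.1428·√5.5040)
   = [0.792223 + 0.434243] / 0.335017 = 3.660903
d₂ = d₁ − σ√T = 3.660903 − 0.335017 = 3.325886
risk-neutral PD = N(−d₂) = N(-3.325886) = 0.000441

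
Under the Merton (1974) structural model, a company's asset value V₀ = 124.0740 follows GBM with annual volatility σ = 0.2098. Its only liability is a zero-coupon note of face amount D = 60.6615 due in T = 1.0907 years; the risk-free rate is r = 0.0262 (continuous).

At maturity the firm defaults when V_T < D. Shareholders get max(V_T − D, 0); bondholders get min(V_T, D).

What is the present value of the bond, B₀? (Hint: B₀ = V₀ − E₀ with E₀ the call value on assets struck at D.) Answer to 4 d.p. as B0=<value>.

B0=58.9509

d₁ = [ln(V₀/D) + (r + σ²/2)T] / (σ√T)
   = [ln(124.0740/60.6615) + (0.0262 + 0.5·0.2098²)·1.0907] / (0.2098·√1.0907)
   = [0.715569 + 0.052580] / 0.219108 = 3.505803
d₂ = d₁ − σ√T = 3.505803 − 0.219108 = 3.286696
N(d₁) = 0.999772,  N(d₂) = 0.999493,  e^(−rT) = 0.971828
E₀ = V₀·N(d₁) − D·e^(−rT)·N(d₂)
   = 124.0740·0.999772 − 60.6615·0.971828·0.999493 = 65.123089
B₀ = V₀ − E₀ = 124.0740 − 65.123089 = 58.950911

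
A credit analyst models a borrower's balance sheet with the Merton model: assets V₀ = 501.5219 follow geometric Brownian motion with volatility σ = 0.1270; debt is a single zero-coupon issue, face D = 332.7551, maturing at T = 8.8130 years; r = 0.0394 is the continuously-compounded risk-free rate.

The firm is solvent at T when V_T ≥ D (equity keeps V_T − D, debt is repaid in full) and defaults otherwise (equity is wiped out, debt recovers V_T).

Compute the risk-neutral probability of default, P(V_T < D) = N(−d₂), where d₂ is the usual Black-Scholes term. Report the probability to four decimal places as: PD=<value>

d₁ = [ln(V₀/D) + (r + σ²/2)T] / (σ√T)
   = [ln(501.5219/332.7551) + (0.0394 + 0.5·0.1270²)·8.8130] / (0.1270·√8.8130)
   = [0.410240 + 0.418305] / 0.377021 = 2.197610
d₂ = d₁ − σ√T = 2.197610 − 0.377021 = 1.820589
risk-neutral PD = N(−d₂) = N(-1.820589) = 0.034335

PD=0.0343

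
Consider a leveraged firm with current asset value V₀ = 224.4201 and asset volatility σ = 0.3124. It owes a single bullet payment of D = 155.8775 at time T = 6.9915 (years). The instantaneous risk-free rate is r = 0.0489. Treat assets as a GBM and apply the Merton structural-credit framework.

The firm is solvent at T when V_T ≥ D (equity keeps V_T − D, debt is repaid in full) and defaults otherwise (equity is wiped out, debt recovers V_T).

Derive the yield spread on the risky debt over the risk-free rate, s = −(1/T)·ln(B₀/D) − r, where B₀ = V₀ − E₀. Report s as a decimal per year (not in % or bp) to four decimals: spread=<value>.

spread=0.0186

d₁ = [ln(V₀/D) + (r + σ²/2)T] / (σ√T)
   = [ln(224.4201/155.8775) + (0.0489 + 0.5·0.3124²)·6.9915] / (0.3124·√6.9915)
   = [0.364449 + 0.683048] / 0.826031 = 1.268109
d₂ = d₁ − σ√T = 1.268109 − 0.826031 = 0.442078
N(d₁) = 0.897620,  N(d₂) = 0.670784,  e^(−rT) = 0.710430
E₀ = V₀·N(d₁) − D·e^(−rT)·N(d₂)
   = 224.4201·0.897620 − 155.8775·0.710430·0.670784 = 127.161418
B₀ = V₀ − E₀ = 224.4201 − 127.161418 = 97.258682
spread = −(1/T)·ln(B₀/D) − r = −(1/6.9915)·ln(97.258682/155.8775) − 0.0489 = 0.01856709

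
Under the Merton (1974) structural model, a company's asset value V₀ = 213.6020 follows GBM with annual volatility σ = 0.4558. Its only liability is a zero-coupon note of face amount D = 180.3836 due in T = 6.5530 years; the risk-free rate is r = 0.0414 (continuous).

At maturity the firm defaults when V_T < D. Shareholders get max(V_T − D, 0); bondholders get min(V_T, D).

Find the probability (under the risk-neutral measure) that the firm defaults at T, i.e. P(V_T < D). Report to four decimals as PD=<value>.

d₁ = [ln(V₀/D) + (r + σ²/2)T] / (σ√T)
   = [ln(213.6020/180.3836) + (0.0414 + 0.5·0.4558²)·6.5530] / (0.4558·√6.5530)
   = [0.169029 + 0.951999] / 1.166795 = 0.960776
d₂ = d₁ − σ√T = 0.960776 − 1.166795 = -0.206019
risk-neutral PD = N(−d₂) = N(0.206019) = 0.581612

PD=0.5816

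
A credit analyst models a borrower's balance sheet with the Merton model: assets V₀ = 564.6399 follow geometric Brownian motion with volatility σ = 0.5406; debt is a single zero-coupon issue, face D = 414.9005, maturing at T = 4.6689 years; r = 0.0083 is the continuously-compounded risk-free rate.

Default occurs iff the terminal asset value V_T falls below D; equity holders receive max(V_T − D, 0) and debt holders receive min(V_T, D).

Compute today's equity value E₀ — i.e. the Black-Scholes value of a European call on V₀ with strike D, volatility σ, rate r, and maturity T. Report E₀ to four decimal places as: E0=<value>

d₁ = [ln(V₀/D) + (r + σ²/2)T] / (σ√T)
   = [ln(564.6399/414.9005) + (0.0083 + 0.5·0.5406²)·4.6689] / (0.5406·√4.6689)
   = [0.308149 + 0.720991] / 1.168109 = 0.881031
d₂ = d₁ − σ√T = 0.881031 − 1.168109 = -0.287078
N(d₁) = 0.810850,  N(d₂) = 0.387026,  e^(−rT) = 0.961989
E₀ = V₀·N(d₁) − D·e^(−rT)·N(d₂)
   = 564.6399·0.810850 − 414.9005·0.961989·0.387026 = 303.364194

E0=303.3642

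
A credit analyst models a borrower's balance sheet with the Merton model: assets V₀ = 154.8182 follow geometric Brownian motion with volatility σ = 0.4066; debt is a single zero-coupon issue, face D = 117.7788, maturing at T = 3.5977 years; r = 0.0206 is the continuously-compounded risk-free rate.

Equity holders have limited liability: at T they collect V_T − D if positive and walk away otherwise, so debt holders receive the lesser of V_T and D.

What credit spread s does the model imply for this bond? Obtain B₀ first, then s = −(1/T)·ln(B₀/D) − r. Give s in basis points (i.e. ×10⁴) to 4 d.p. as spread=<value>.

spread=581.6709

d₁ = [ln(V₀/D) + (r + σ²/2)T] / (σ√T)
   = [ln(154.8182/117.7788) + (0.0206 + 0.5·0.4066²)·3.5977] / (0.4066·√3.5977)
   = [0.273443 + 0.371505] / 0.771223 = 0.836267
d₂ = d₁ − σ√T = 0.836267 − 0.771223 = 0.065044
N(d₁) = 0.798498,  N(d₂) = 0.525931,  e^(−rT) = 0.928567
E₀ = V₀·N(d₁) − D·e^(−rT)·N(d₂)
   = 154.8182·0.798498 − 117.7788·0.928567·0.525931 = 66.103294
B₀ = V₀ − E₀ = 154.8182 − 66.103294 = 88.714906
spread = −(1/T)·ln(B₀/D) − r = −(1/3.5977)·ln(88.714906/117.7788) − 0.0206 = 0.05816709
in basis points: 0.05816709 × 10⁴ = 581.6709 bp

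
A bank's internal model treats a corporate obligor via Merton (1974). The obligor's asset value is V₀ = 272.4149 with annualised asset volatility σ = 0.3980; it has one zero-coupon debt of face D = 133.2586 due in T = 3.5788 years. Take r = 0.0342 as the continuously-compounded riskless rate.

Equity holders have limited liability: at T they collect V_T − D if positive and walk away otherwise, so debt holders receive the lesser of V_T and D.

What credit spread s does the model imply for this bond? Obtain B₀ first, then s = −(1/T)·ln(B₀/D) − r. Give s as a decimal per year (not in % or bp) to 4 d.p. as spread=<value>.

d₁ = [ln(V₀/D) + (r + σ²/2)T] / (σ√T)
   = [ln(272.4149/133.2586) + (0.0342 + 0.5·0.3980²)·3.5788] / (0.3980·√3.5788)
   = [0.715035 + 0.405843] / 0.752925 = 1.488698
d₂ = d₁ − σ√T = 1.488698 − 0.752925 = 0.735772
N(d₁) = 0.931716,  N(d₂) = 0.769065,  e^(−rT) = 0.884799
E₀ = V₀·N(d₁) − D·e^(−rT)·N(d₂)
   = 272.4149·0.931716 − 133.2586·0.884799·0.769065 = 163.135217
B₀ = V₀ − E₀ = 272.4149 − 163.135217 = 109.279683
spread = −(1/T)·ln(B₀/D) − r = −(1/3.5788)·ln(109.279683/133.2586) − 0.0342 = 0.02123230

spread=0.0212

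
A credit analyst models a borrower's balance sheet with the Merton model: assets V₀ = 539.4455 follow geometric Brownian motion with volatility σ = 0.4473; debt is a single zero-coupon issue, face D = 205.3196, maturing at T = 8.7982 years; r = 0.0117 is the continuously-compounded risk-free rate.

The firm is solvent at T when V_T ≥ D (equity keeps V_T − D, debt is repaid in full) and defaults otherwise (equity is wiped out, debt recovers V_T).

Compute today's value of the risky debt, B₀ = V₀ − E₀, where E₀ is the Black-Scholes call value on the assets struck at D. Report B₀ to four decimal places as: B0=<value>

B0=141.3486

d₁ = [ln(V₀/D) + (r + σ²/2)T] / (σ√T)
   = [ln(539.4455/205.3196) + (0.0117 + 0.5·0.4473²)·8.7982] / (0.4473·√8.7982)
   = [0.965974 + 0.983099] / 1.326771 = 1.469035
d₂ = d₁ − σ√T = 1.469035 − 1.326771 = 0.142265
N(d₁) = 0.929088,  N(d₂) = 0.556565,  e^(−rT) = 0.902182
E₀ = V₀·N(d₁) − D·e^(−rT)·N(d₂)
   = 539.4455·0.929088 − 205.3196·0.902182·0.556565 = 398.096948
B₀ = V₀ − E₀ = 539.4455 − 398.096948 = 141.348552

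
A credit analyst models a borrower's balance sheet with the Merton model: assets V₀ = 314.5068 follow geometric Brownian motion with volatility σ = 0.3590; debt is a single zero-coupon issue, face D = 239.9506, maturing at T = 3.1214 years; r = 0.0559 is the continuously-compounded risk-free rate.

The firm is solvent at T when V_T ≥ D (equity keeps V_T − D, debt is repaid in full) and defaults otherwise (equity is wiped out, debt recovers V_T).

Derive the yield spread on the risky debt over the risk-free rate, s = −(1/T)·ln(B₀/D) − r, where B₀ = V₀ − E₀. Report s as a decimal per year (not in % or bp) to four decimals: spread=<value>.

d₁ = [ln(V₀/D) + (r + σ²/2)T] / (σ√T)
   = [ln(314.5068/239.9506) + (0.0559 + 0.5·0.3590²)·3.1214] / (0.3590·√3.1214)
   = [0.270573 + 0.375631] / 0.634263 = 1.018826
d₂ = d₁ − σ√T = 1.018826 − 0.634263 = 0.384564
N(d₁) = 0.845857,  N(d₂) = 0.649720,  e^(−rT) = 0.839888
E₀ = V₀·N(d₁) − D·e^(−rT)·N(d₂)
   = 314.5068·0.845857 − 239.9506·0.839888·0.649720 = 135.088751
B₀ = V₀ − E₀ = 314.5068 − 135.088751 = 179.418049
spread = −(1/T)·ln(B₀/D) − r = −(1/3.1214)·ln(179.418049/239.9506) − 0.0559 = 0.03723594

spread=0.0372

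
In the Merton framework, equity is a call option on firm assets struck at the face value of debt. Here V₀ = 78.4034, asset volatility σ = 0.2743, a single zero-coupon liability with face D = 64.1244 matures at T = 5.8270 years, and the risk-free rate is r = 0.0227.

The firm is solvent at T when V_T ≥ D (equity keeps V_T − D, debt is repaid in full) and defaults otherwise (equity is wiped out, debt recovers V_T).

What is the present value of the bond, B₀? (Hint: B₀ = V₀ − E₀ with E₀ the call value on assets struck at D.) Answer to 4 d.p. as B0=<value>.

B0=47.7712

d₁ = [ln(V₀/D) + (r + σ²/2)T] / (σ√T)
   = [ln(78.4034/64.1244) + (0.0227 + 0.5·0.2743²)·5.8270] / (0.2743·√5.8270)
   = [0.201042 + 0.351486] / 0.662138 = 0.834461
d₂ = d₁ − σ√T = 0.834461 − 0.662138 = 0.172324
N(d₁) = 0.797990,  N(d₂) = 0.568409,  e^(−rT) = 0.876102
E₀ = V₀·N(d₁) − D·e^(−rT)·N(d₂)
   = 78.4034·0.797990 − 64.1244·0.876102·0.568409 = 30.632181
B₀ = V₀ − E₀ = 78.4034 − 30.632181 = 47.771219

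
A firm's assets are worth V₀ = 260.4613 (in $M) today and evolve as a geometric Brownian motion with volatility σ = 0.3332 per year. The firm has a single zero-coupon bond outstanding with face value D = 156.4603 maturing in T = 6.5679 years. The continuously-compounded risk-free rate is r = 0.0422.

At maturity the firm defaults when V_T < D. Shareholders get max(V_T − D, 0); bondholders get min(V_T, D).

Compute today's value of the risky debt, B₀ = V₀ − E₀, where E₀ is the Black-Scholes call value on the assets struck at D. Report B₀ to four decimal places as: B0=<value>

d₁ = [ln(V₀/D) + (r + σ²/2)T] / (σ√T)
   = [ln(260.4613/156.4603) + (0.0422 + 0.5·0.3332²)·6.5679] / (0.3332·√6.5679)
   = [0.509652 + 0.641757] / 0.853922 = 1.348377
d₂ = d₁ − σ√T = 1.348377 − 0.853922 = 0.494455
N(d₁) = 0.911231,  N(d₂) = 0.689507,  e^(−rT) = 0.757929
E₀ = V₀·N(d₁) − D·e^(−rT)·N(d₂)
   = 260.4613·0.911231 − 156.4603·0.757929·0.689507 = 155.574705
B₀ = V₀ − E₀ = 260.4613 − 155.574705 = 104.886595

B0=104.8866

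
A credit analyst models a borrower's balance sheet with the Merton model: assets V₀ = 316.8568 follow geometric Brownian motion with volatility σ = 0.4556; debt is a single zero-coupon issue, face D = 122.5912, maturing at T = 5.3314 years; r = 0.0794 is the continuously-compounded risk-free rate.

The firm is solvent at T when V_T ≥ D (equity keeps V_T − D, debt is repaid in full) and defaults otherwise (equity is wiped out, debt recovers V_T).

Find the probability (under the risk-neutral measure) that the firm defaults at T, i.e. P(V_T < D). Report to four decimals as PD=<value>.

PD=0.2180

d₁ = [ln(V₀/D) + (r + σ²/2)T] / (σ√T)
   = [ln(316.8568/122.5912) + (0.0794 + 0.5·0.4556²)·5.3314] / (0.4556·√5.3314)
   = [0.949595 + 0.976636] / 1.051972 = 1.831066
d₂ = d₁ − σ√T = 1.831066 − 1.051972 = 0.779094
risk-neutral PD = N(−d₂) = N(-0.779094) = 0.217962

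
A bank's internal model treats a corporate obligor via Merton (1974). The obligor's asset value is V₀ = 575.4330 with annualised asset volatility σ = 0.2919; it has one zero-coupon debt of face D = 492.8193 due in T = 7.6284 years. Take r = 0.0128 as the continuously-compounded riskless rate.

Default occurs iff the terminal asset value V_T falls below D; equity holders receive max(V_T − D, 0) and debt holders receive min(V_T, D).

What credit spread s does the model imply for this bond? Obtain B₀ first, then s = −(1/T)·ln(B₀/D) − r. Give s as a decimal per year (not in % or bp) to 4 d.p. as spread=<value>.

spread=0.0344

d₁ = [ln(V₀/D) + (r + σ²/2)T] / (σ√T)
   = [ln(575.4330/492.8193) + (0.0128 + 0.5·0.2919²)·7.6284] / (0.2919·√7.6284)
   = [0.154980 + 0.422635] / 0.806215 = 0.716453
d₂ = d₁ − σ√T = 0.716453 − 0.806215 = -0.089762
N(d₁) = 0.763144,  N(d₂) = 0.464238,  e^(−rT) = 0.906972
E₀ = V₀·N(d₁) − D·e^(−rT)·N(d₂)
   = 575.4330·0.763144 − 492.8193·0.906972·0.464238 = 231.636209
B₀ = V₀ − E₀ = 575.4330 − 231.636209 = 343.796791
spread = −(1/T)·ln(B₀/D) − r = −(1/7.6284)·ln(343.796791/492.8193) − 0.0128 = 0.03440411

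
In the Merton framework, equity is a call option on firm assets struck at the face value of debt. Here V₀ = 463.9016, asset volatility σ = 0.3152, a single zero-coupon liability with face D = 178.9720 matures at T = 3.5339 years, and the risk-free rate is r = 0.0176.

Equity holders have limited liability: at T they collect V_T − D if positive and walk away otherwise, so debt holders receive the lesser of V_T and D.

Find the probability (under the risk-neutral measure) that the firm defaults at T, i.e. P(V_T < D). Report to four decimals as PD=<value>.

PD=0.0784

d₁ = [ln(V₀/D) + (r + σ²/2)T] / (σ√T)
   = [ln(463.9016/178.9720) + (0.0176 + 0.5·0.3152²)·3.5339] / (0.3152·√3.5339)
   = [0.952443 + 0.237745] / 0.592534 = 2.008641
d₂ = d₁ − σ√T = 2.008641 − 0.592534 = 1.416107
risk-neutral PD = N(−d₂) = N(-1.416107) = 0.078372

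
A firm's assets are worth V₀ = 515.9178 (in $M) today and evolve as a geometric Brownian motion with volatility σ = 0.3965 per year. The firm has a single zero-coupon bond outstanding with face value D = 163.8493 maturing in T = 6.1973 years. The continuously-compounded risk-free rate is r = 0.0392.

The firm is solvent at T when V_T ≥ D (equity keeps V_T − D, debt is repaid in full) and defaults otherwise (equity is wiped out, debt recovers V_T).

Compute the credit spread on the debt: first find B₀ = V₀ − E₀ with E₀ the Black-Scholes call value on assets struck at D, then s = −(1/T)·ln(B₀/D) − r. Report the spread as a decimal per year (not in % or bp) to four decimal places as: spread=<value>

spread=0.0109

d₁ = [ln(V₀/D) + (r + σ²/2)T] / (σ√T)
   = [ln(515.9178/163.8493) + (0.0392 + 0.5·0.3965²)·6.1973] / (0.3965·√6.1973)
   = [1.147000 + 0.730080] / 0.987062 = 1.901684
d₂ = d₁ − σ√T = 1.901684 − 0.987062 = 0.914622
N(d₁) = 0.971394,  N(d₂) = 0.819805,  e^(−rT) = 0.784323
E₀ = V₀·N(d₁) − D·e^(−rT)·N(d₂)
   = 515.9178·0.971394 − 163.8493·0.784323·0.819805 = 395.805544
B₀ = V₀ − E₀ = 515.9178 − 395.805544 = 120.112256
spread = −(1/T)·ln(B₀/D) − r = −(1/6.1973)·ln(120.112256/163.8493) − 0.0392 = 0.01090574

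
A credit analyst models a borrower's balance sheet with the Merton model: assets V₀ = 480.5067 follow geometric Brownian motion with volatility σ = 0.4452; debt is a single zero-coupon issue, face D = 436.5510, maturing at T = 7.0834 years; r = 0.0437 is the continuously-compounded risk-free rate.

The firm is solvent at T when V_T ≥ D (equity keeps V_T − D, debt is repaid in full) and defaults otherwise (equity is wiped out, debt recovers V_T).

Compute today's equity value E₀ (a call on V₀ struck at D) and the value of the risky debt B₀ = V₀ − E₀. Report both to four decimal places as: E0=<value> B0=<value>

d₁ = [ln(V₀/D) + (r + σ²/2)T] / (σ√T)
   = [ln(480.5067/436.5510) + (0.0437 + 0.5·0.4452²)·7.0834] / (0.4452·√7.0834)
   = [0.095936 + 1.011520] / 1.184885 = 0.934653
d₂ = d₁ − σ√T = 0.934653 − 1.184885 = -0.250231
N(d₁) = 0.825016,  N(d₂) = 0.401204,  e^(−rT) = 0.733781
E₀ = V₀·N(d₁) − D·e^(−rT)·N(d₂)
   = 480.5067·0.825016 − 436.5510·0.733781·0.401204 = 267.907050
B₀ = V₀ − E₀ = 480.5067 − 267.907050 = 212.599650

E0=267.9071 B0=212.5996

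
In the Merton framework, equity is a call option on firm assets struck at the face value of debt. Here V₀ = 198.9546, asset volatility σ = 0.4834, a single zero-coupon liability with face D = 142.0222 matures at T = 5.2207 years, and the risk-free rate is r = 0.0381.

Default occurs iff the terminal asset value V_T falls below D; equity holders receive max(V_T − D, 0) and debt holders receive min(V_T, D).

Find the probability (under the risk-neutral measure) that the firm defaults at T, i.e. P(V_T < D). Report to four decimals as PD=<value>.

PD=0.5267

d₁ = [ln(V₀/D) + (r + σ²/2)T] / (σ√T)
   = [ln(198.9546/142.0222) + (0.0381 + 0.5·0.4834²)·5.2207] / (0.4834·√5.2207)
   = [0.337093 + 0.808884] / 1.104513 = 1.037540
d₂ = d₁ − σ√T = 1.037540 − 1.104513 = -0.066973
risk-neutral PD = N(−d₂) = N(0.066973) = 0.526699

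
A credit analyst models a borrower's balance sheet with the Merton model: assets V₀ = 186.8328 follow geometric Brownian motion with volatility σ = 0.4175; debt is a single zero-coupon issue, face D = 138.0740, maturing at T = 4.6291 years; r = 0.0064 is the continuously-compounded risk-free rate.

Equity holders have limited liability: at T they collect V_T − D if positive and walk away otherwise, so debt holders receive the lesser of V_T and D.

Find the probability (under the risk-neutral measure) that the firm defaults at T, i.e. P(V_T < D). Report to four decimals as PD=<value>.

d₁ = [ln(V₀/D) + (r + σ²/2)T] / (σ√T)
   = [ln(186.8328/138.0740) + (0.0064 + 0.5·0.4175²)·4.6291] / (0.4175·√4.6291)
   = [0.302424 + 0.433067] / 0.898266 = 0.818790
d₂ = d₁ − σ√T = 0.818790 − 0.898266 = -0.079475
risk-neutral PD = N(−d₂) = N(0.079475) = 0.531673

PD=0.5317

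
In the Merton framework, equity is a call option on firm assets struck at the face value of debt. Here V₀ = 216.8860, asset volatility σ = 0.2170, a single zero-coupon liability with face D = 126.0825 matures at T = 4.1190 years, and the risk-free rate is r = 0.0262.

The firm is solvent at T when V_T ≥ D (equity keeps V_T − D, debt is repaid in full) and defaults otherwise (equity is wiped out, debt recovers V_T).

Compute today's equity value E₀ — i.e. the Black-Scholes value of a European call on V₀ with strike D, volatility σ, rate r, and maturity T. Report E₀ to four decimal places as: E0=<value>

E0=105.7968

d₁ = [ln(V₀/D) + (r + σ²/2)T] / (σ√T)
   = [ln(216.8860/126.0825) + (0.0262 + 0.5·0.2170²)·4.1190] / (0.2170·√4.1190)
   = [0.542435 + 0.204898] / 0.440408 = 1.696909
d₂ = d₁ − σ√T = 1.696909 − 0.440408 = 1.256500
N(d₁) = 0.955143,  N(d₂) = 0.895533,  e^(−rT) = 0.897701
E₀ = V₀·N(d₁) − D·e^(−rT)·N(d₂)
   = 216.8860·0.955143 − 126.0825·0.897701·0.895533 = 105.796793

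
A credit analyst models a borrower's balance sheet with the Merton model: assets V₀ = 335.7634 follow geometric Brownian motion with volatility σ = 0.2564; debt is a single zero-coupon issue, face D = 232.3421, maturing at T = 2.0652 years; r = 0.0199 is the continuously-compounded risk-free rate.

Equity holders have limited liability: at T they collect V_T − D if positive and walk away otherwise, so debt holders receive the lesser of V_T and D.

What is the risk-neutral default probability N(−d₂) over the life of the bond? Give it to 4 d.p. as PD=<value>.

d₁ = [ln(V₀/D) + (r + σ²/2)T] / (σ√T)
   = [ln(335.7634/232.3421) + (0.0199 + 0.5·0.2564²)·2.0652] / (0.2564·√2.0652)
   = [0.368196 + 0.108982] / 0.368467 = 1.295033
d₂ = d₁ − σ√T = 1.295033 − 0.368467 = 0.926566
risk-neutral PD = N(−d₂) = N(-0.926566) = 0.177076

PD=0.1771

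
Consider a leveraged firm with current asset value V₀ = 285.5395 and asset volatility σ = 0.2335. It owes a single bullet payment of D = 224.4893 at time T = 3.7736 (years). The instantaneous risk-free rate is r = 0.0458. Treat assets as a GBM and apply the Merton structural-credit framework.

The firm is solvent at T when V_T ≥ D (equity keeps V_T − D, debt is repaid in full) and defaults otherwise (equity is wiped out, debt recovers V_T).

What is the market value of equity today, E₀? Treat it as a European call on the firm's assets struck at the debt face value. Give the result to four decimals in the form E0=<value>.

d₁ = [ln(V₀/D) + (r + σ²/2)T] / (σ√T)
   = [ln(285.5395/224.4893) + (0.0458 + 0.5·0.2335²)·3.7736] / (0.2335·√3.7736)
   = [0.240552 + 0.275703] / 0.453591 = 1.138152
d₂ = d₁ − σ√T = 1.138152 − 0.453591 = 0.684560
N(d₁) = 0.872471,  N(d₂) = 0.753189,  e^(−rT) = 0.841280
E₀ = V₀·N(d₁) − D·e^(−rT)·N(d₂)
   = 285.5395·0.872471 − 224.4893·0.841280·0.753189 = 106.878984

E0=106.8790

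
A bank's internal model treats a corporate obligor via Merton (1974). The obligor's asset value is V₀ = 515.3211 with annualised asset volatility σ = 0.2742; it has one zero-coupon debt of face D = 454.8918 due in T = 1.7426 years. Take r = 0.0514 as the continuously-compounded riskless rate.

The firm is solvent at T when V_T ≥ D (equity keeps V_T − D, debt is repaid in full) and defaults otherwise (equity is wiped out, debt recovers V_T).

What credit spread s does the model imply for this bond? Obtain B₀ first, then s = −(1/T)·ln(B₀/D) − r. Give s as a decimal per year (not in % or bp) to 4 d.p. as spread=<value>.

d₁ = [ln(V₀/D) + (r + σ²/2)T] / (σ√T)
   = [ln(515.3211/454.8918) + (0.0514 + 0.5·0.2742²)·1.7426] / (0.2742·√1.7426)
   = [0.124731 + 0.155079] / 0.361965 = 0.773030
d₂ = d₁ − σ√T = 0.773030 − 0.361965 = 0.411065
N(d₁) = 0.780248,  N(d₂) = 0.659488,  e^(−rT) = 0.914325
E₀ = V₀·N(d₁) − D·e^(−rT)·N(d₂)
   = 515.3211·0.780248 − 454.8918·0.914325·0.659488 = 127.784813
B₀ = V₀ − E₀ = 515.3211 − 127.784813 = 387.536287
spread = −(1/T)·ln(B₀/D) − r = −(1/1.7426)·ln(387.536287/454.8918) − 0.0514 = 0.04056035

spread=0.0406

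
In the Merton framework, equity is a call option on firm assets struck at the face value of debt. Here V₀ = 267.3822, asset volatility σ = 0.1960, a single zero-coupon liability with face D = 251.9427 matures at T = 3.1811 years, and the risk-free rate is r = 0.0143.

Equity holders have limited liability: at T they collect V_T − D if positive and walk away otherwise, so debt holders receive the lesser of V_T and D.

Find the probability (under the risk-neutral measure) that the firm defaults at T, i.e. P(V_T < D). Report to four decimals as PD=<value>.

d₁ = [ln(V₀/D) + (r + σ²/2)T] / (σ√T)
   = [ln(267.3822/251.9427) + (0.0143 + 0.5·0.1960²)·3.1811] / (0.1960·√3.1811)
   = [0.059477 + 0.106592] / 0.349579 = 0.475057
d₂ = d₁ − σ√T = 0.475057 − 0.349579 = 0.125478
risk-neutral PD = N(−d₂) = N(-0.125478) = 0.450072

PD=0.4501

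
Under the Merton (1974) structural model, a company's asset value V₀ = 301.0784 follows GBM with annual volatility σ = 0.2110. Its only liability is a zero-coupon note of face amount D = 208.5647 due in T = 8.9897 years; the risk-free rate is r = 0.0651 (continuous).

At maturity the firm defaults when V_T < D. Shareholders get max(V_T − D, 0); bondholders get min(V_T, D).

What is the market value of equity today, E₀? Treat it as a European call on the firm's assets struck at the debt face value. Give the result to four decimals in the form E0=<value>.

E0=188.2160

d₁ = [ln(V₀/D) + (r + σ²/2)T] / (σ√T)
   = [ln(301.0784/208.5647) + (0.0651 + 0.5·0.2110²)·8.9897] / (0.2110·√8.9897)
   = [0.367121 + 0.785345] / 0.632638 = 1.821684
d₂ = d₁ − σ√T = 1.821684 − 0.632638 = 1.189047
N(d₁) = 0.965749,  N(d₂) = 0.882789,  e^(−rT) = 0.556978
E₀ = V₀·N(d₁) − D·e^(−rT)·N(d₂)
   = 301.0784·0.965749 − 208.5647·0.556978·0.882789 = 188.215959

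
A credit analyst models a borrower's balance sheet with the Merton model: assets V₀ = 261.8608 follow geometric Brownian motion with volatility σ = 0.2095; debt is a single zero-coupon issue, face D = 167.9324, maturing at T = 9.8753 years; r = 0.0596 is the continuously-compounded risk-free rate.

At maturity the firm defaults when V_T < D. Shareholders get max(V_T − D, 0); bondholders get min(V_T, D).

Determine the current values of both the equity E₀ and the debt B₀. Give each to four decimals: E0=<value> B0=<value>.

E0=171.1101 B0=90.7507

d₁ = [ln(V₀/D) + (r + σ²/2)T] / (σ√T)
   = [ln(261.8608/167.9324) + (0.0596 + 0.5·0.2095²)·9.8753] / (0.2095·√9.8753)
   = [0.444252 + 0.805283] / 0.658354 = 1.897968
d₂ = d₁ − σ√T = 1.897968 − 0.658354 = 1.239615
N(d₁) = 0.971150,  N(d₂) = 0.892441,  e^(−rT) = 0.555122
E₀ = V₀·N(d₁) − D·e^(−rT)·N(d₂)
   = 261.8608·0.971150 − 167.9324·0.555122·0.892441 = 171.110120
B₀ = V₀ − E₀ = 261.8608 − 171.110120 = 90.750680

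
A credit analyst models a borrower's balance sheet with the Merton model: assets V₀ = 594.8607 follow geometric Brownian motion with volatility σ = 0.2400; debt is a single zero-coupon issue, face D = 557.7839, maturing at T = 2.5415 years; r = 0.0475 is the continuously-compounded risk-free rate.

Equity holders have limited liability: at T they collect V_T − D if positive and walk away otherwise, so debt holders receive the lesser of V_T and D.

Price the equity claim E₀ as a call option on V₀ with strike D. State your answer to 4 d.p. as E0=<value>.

E0=142.2119

d₁ = [ln(V₀/D) + (r + σ²/2)T] / (σ√T)
   = [ln(594.8607/557.7839) + (0.0475 + 0.5·0.2400²)·2.5415] / (0.2400·√2.5415)
   = [0.064356 + 0.193916] / 0.382610 = 0.675027
d₂ = d₁ − σ√T = 0.675027 − 0.382610 = 0.292417
N(d₁) = 0.750171,  N(d₂) = 0.615016,  e^(−rT) = 0.886281
E₀ = V₀·N(d₁) − D·e^(−rT)·N(d₂)
   = 594.8607·0.750171 − 557.7839·0.886281·0.615016 = 142.211851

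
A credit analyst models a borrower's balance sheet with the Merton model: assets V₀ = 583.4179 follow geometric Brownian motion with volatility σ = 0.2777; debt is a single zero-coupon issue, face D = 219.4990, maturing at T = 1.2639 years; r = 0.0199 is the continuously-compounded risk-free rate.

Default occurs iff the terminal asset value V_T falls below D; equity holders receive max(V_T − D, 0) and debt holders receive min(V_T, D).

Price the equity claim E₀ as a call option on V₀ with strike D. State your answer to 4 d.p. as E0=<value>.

E0=369.3902

d₁ = [ln(V₀/D) + (r + σ²/2)T] / (σ√T)
   = [ln(583.4179/219.4990) + (0.0199 + 0.5·0.2777²)·1.2639] / (0.2777·√1.2639)
   = [0.977556 + 0.073886] / 0.312200 = 3.367852
d₂ = d₁ − σ√T = 3.367852 − 0.312200 = 3.055653
N(d₁) = 0.999621,  N(d₂) = 0.998877,  e^(−rT) = 0.975162
E₀ = V₀·N(d₁) − D·e^(−rT)·N(d₂)
   = 583.4179·0.999621 − 219.4990·0.975162·0.998877 = 369.390160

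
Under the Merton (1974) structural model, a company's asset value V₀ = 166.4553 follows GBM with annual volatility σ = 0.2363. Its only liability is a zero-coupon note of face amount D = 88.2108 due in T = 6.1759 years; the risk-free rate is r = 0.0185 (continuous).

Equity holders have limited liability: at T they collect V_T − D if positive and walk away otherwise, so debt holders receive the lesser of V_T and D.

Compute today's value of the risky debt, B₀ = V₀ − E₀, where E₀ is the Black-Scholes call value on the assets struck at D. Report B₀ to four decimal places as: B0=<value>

d₁ = [ln(V₀/D) + (r + σ²/2)T] / (σ√T)
   = [ln(166.4553/88.2108) + (0.0185 + 0.5·0.2363²)·6.1759] / (0.2363·√6.1759)
   = [0.634997 + 0.286678] / 0.587238 = 1.569510
d₂ = d₁ − σ√T = 1.569510 − 0.587238 = 0.982273
N(d₁) = 0.941735,  N(d₂) = 0.837017,  e^(−rT) = 0.892031
E₀ = V₀·N(d₁) − D·e^(−rT)·N(d₂)
   = 166.4553·0.941735 − 88.2108·0.892031·0.837017 = 90.894661
B₀ = V₀ − E₀ = 166.4553 − 90.894661 = 75.560639

B0=75.5606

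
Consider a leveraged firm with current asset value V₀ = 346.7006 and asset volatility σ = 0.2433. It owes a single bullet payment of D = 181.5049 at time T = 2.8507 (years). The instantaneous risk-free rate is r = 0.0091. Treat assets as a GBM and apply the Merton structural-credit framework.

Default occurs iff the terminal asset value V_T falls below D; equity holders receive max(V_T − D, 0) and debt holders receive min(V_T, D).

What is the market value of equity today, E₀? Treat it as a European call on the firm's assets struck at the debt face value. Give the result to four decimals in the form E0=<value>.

E0=171.9673

d₁ = [ln(V₀/D) + (r + σ²/2)T] / (σ√T)
   = [ln(346.7006/181.5049) + (0.0091 + 0.5·0.2433²)·2.8507] / (0.2433·√2.8507)
   = [0.647179 + 0.110315] / 0.410788 = 1.844001
d₂ = d₁ − σ√T = 1.844001 − 0.410788 = 1.433213
N(d₁) = 0.967409,  N(d₂) = 0.924102,  e^(−rT) = 0.974392
E₀ = V₀·N(d₁) − D·e^(−rT)·N(d₂)
   = 346.7006·0.967409 − 181.5049·0.974392·0.924102 = 171.967325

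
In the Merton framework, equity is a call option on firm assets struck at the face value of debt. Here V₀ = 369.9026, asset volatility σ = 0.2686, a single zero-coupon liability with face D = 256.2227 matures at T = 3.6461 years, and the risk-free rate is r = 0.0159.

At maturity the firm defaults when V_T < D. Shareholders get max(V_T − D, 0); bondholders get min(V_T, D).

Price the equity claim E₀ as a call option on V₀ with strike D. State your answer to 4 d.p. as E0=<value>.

d₁ = [ln(V₀/D) + (r + σ²/2)T] / (σ√T)
   = [ln(369.9026/256.2227) + (0.0159 + 0.5·0.2686²)·3.6461] / (0.2686·√3.6461)
   = [0.367193 + 0.189499] / 0.512885 = 1.085411
d₂ = d₁ − σ√T = 1.085411 − 0.512885 = 0.572526
N(d₁) = 0.861130,  N(d₂) = 0.716517,  e^(−rT) = 0.943675
E₀ = V₀·N(d₁) − D·e^(−rT)·N(d₂)
   = 369.9026·0.861130 − 256.2227·0.943675·0.716517 = 145.286867

E0=145.2869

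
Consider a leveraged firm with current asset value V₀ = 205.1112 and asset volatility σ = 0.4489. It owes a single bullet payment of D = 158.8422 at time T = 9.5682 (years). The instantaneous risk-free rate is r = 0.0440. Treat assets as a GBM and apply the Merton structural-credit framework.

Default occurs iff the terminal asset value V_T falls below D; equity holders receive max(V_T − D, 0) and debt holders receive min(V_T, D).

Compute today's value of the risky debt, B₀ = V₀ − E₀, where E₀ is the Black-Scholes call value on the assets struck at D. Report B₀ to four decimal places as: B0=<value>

B0=67.9269

d₁ = [ln(V₀/D) + (r + σ²/2)T] / (σ√T)
   = [ln(205.1112/158.8422) + (0.0440 + 0.5·0.4489²)·9.5682] / (0.4489·√9.5682)
   = [0.255641 + 1.385051] / 1.388560 = 1.181578
d₂ = d₁ − σ√T = 1.181578 − 1.388560 = -0.206983
N(d₁) = 0.881313,  N(d₂) = 0.418012,  e^(−rT) = 0.656390
E₀ = V₀·N(d₁) − D·e^(−rT)·N(d₂)
   = 205.1112·0.881313 − 158.8422·0.656390·0.418012 = 137.184345
B₀ = V₀ − E₀ = 205.1112 − 137.184345 = 67.926855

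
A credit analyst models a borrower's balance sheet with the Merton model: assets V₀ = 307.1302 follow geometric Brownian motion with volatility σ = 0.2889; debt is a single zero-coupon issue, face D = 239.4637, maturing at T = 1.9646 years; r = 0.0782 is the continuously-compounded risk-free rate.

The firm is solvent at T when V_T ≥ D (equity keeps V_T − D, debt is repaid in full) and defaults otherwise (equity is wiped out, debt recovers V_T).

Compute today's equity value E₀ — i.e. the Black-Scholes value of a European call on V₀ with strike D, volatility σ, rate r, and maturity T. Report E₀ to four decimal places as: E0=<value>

E0=110.2288

d₁ = [ln(V₀/D) + (r + σ²/2)T] / (σ√T)
   = [ln(307.1302/239.4637) + (0.0782 + 0.5·0.2889²)·1.9646] / (0.2889·√1.9646)
   = [0.248870 + 0.235618] / 0.404934 = 1.196460
d₂ = d₁ − σ√T = 1.196460 − 0.404934 = 0.791525
N(d₁) = 0.884241,  N(d₂) = 0.785681,  e^(−rT) = 0.857588
E₀ = V₀·N(d₁) − D·e^(−rT)·N(d₂)
   = 307.1302·0.884241 − 239.4637·0.857588·0.785681 = 110.228832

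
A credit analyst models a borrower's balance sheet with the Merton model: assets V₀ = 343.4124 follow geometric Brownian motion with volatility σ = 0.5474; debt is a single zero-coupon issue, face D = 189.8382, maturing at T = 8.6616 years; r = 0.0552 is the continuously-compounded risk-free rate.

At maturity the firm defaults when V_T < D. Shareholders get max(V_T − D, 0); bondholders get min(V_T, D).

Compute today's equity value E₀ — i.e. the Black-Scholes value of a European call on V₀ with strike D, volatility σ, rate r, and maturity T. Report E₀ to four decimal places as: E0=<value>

E0=266.8602

d₁ = [ln(V₀/D) + (r + σ²/2)T] / (σ√T)
   = [ln(343.4124/189.8382) + (0.0552 + 0.5·0.5474²)·8.6616] / (0.5474·√8.6616)
   = [0.592760 + 1.775831] / 1.611031 = 1.470233
d₂ = d₁ − σ√T = 1.470233 − 1.611031 = -0.140798
N(d₁) = 0.929251,  N(d₂) = 0.444015,  e^(−rT) = 0.619948
E₀ = V₀·N(d₁) − D·e^(−rT)·N(d₂)
   = 343.4124·0.929251 − 189.8382·0.619948·0.444015 = 266.860215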